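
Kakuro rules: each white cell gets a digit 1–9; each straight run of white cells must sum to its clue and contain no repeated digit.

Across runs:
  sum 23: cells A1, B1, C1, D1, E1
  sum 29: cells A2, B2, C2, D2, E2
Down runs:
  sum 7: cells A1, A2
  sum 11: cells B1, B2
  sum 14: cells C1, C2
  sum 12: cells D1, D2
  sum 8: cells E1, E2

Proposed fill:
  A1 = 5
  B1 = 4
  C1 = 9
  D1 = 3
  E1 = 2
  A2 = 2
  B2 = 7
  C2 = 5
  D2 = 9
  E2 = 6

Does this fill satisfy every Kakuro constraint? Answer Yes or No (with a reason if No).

Across: 5+4+9+3+2=23; 2+7+5+9+6=29. Down: 5+2=7; 4+7=11; 9+5=14; 3+9=12; 2+6=8. No digit repeats within any run.

Yes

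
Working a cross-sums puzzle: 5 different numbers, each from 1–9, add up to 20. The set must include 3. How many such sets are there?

4

5 distinct digits from 1–9 sum between 15 and 35.
Keeping only sets containing 3.
Enumerating: {1,2,3,5,9}, {1,2,3,6,8}, {1,3,4,5,7}, {2,3,4,5,6}.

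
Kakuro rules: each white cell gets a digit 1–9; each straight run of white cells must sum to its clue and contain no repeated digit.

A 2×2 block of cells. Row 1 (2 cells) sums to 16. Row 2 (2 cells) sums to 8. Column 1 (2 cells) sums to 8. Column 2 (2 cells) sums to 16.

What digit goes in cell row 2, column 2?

7

16 in 2 cells must be {7,9}.
The 16 across and the 8 down share only 7, so (1,1) = 7.
(1,2) = 16 − 7 = 9 completes the 16 across.
(2,1) = 8 − 7 = 1 completes the 8 down.
(2,2) = 8 − 1 = 7 completes the 8 across.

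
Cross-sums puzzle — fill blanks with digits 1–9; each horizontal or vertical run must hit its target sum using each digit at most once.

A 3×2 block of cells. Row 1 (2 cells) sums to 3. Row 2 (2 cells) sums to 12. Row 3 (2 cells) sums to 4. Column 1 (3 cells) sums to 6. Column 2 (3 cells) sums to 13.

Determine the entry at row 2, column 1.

3 in 2 cells must be {1,2}; 4 in 2 cells must be {1,3}; 6 in 3 cells must be {1,2,3}.
The 12 across and the 6 down share only 3, so (2,1) = 3.
(2,2) = 12 − 3 = 9 completes the 12 across.
Given what's placed, (3,1) must be 1 to fit the 4 across and 6 down.
(3,2) = 4 − 1 = 3 completes the 4 across.
(1,1) = 6 − 4 = 2 completes the 6 down.
(1,2) = 3 − 2 = 1 completes the 3 across.

3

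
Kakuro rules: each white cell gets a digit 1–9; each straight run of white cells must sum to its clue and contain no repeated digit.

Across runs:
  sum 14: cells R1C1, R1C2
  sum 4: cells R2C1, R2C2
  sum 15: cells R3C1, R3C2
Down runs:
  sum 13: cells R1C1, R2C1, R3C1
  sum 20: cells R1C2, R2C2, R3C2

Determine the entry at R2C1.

1

4 in 2 cells must be {1,3}.
The 4 across and the 20 down share only 3, so R2C2 = 3.
R2C1 = 4 − 3 = 1 completes the 4 across.
Nothing is forced directly, so branch on R1C2, whose candidates are 8 or 9. If R1C2 = 8: then R1C1 would have to be in {6} for the 14 across but in {3,4,5,7,8,9} for the 13 down — contradiction. So R1C2 = 9.
R1C1 = 14 − 9 = 5 completes the 14 across.
R3C1 = 13 − 6 = 7 completes the 13 down.
R3C2 = 15 − 7 = 8 completes the 15 across.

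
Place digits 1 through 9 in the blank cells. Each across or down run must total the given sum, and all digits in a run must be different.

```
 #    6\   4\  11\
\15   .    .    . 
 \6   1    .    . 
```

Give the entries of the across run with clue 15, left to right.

6 in 3 cells must be {1,2,3}; 4 in 2 cells must be {1,3}.
R1C1 = 6 − 1 = 5 completes the 6 down.
R2C2 = 3: the only remaining digit allowed by both the 6 across and the 4 down.
R2C3 = 6 − 4 = 2 completes the 6 across.
R1C2 = 4 − 3 = 1 completes the 4 down.
R1C3 = 15 − 6 = 9 completes the 15 across.

5, 1, 9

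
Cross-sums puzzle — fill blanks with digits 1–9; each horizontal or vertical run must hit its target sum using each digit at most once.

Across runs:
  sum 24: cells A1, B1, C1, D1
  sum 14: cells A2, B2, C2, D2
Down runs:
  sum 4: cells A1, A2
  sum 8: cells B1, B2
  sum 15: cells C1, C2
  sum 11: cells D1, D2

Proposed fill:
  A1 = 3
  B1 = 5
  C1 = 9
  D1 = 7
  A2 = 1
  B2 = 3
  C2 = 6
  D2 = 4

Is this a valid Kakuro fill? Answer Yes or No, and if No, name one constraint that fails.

Across: 3+5+9+7=24; 1+3+6+4=14. Down: 3+1=4; 5+3=8; 9+6=15; 7+4=11. No digit repeats within any run.

Yes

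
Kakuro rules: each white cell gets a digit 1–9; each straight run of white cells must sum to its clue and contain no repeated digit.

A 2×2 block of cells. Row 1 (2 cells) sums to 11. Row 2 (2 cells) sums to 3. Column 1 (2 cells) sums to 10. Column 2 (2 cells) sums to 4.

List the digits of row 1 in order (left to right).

3 in 2 cells must be {1,2}; 4 in 2 cells must be {1,3}.
The 11 across and the 4 down share only 3, so (1,2) = 3.
(2,2) = 4 − 3 = 1 completes the 4 down.
(1,1) = 11 − 3 = 8 completes the 11 across.
(2,1) = 3 − 1 = 2 completes the 3 across.

8, 3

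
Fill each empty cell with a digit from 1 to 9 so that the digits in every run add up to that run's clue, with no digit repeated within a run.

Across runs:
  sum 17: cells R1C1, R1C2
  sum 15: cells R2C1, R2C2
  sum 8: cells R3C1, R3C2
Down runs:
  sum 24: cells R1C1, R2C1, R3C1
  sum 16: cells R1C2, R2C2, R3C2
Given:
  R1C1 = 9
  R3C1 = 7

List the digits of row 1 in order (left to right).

9, 8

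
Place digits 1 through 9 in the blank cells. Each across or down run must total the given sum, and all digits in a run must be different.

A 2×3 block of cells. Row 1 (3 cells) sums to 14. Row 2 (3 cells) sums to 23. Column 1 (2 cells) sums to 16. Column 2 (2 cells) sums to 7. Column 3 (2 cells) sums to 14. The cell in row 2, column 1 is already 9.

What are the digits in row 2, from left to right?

9 6 8

23 in 3 cells must be {6,8,9}; 16 in 2 cells must be {7,9}.
(1,1) = 16 − 9 = 7 completes the 16 down.
Given what's placed, (2,2) must be 6 to fit the 23 across and 7 down.
(2,3) = 23 − 15 = 8 completes the 23 across.
(1,2) = 7 − 6 = 1 completes the 7 down.
(1,3) = 14 − 8 = 6 completes the 14 across.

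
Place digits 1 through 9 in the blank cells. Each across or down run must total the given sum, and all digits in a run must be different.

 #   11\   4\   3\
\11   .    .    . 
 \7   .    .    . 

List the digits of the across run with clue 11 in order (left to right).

7 3 1

7 in 3 cells must be {1,2,4}; 4 in 2 cells must be {1,3}; 3 in 2 cells must be {1,2}.
The 7 across and the 4 down share only 1, so R2C2 = 1.
Given what's placed, R2C3 must be 2 to fit the 7 across and 3 down.
R1C2 = 4 − 1 = 3 completes the 4 down.
R1C3 = 3 − 2 = 1 completes the 3 down.
R2C1 = 7 − 3 = 4 completes the 7 across.
R1C1 = 11 − 4 = 7 completes the 11 across.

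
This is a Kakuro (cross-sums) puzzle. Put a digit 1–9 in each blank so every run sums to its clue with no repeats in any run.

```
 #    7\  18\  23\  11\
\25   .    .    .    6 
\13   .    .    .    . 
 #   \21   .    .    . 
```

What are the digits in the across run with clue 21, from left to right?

9, 8, 4

23 in 3 cells must be {6,8,9}.
Intersecting the 13 across with the 23 down forces R2C3 = 6.
R3C4 = 4: the only remaining digit allowed by both the 21 across and the 11 down.
R2C4 = 11 − 10 = 1 completes the 11 down.
No cell is forced outright now. R2C1 can only be 2 or 4 (the digits allowed by both its 13 across and its 7 down). If R2C1 = 2: then R1C1 would have to be in {2,3,4,7,8,9} for the 25 across but in {5} for the 7 down — contradiction. So R2C1 = 4.
R1C1 = 7 − 4 = 3 completes the 7 down.
R1C3 = 9: the only remaining digit allowed by both the 25 across and the 23 down.
R2C2 = 13 − 11 = 2 completes the 13 across.
Given what's placed, R3C2 must be 9 to fit the 21 across and 18 down.
R3C3 = 21 − 13 = 8 completes the 21 across.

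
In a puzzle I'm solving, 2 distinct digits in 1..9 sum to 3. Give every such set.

{1,2}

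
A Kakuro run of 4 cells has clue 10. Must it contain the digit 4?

Yes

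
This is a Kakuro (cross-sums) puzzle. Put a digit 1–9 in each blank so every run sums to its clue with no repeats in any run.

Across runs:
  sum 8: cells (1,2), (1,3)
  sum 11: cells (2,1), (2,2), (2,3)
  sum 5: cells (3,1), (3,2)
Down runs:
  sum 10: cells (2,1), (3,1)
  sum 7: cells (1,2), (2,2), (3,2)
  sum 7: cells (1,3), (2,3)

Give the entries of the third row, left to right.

7 in 3 cells must be {1,2,4}.
Nothing is forced directly, so branch on (1,2), whose candidates are 1 or 2. If (1,2) = 1: then (1,3) would have to be in {7} for the 8 across but in {1,2,3,4,5,6} for the 7 down — contradiction. So (1,2) = 2.
(1,3) = 8 − 2 = 6 completes the 8 across.
(2,3) = 7 − 6 = 1 completes the 7 down.
(2,2) = 4: the only remaining digit allowed by both the 11 across and the 7 down.
(3,2) = 7 − 6 = 1 completes the 7 down.
(2,1) = 11 − 5 = 6 completes the 11 across.
(3,1) = 5 − 1 = 4 completes the 5 across.

4 1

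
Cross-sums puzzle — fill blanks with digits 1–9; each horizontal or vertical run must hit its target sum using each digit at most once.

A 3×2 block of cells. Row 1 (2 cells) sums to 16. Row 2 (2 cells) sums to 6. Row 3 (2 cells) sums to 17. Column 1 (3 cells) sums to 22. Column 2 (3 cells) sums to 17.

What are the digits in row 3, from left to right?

16 in 2 cells must be {7,9}; 17 in 2 cells must be {8,9}.
The 6 across and the 22 down share only 5, so (2,1) = 5.
(2,2) = 6 − 5 = 1 completes the 6 across.
Given what's placed, (3,2) must be 9 to fit the 17 across and 17 down.
(1,1) = 9: the only remaining digit allowed by both the 16 across and the 22 down.
(1,2) = 16 − 9 = 7 completes the 16 across.
(3,1) = 17 − 9 = 8 completes the 17 across.

8, 9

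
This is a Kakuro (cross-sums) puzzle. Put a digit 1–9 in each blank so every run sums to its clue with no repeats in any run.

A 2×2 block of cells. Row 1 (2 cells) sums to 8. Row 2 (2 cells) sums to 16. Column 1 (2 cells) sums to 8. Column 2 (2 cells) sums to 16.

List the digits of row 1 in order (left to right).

1 7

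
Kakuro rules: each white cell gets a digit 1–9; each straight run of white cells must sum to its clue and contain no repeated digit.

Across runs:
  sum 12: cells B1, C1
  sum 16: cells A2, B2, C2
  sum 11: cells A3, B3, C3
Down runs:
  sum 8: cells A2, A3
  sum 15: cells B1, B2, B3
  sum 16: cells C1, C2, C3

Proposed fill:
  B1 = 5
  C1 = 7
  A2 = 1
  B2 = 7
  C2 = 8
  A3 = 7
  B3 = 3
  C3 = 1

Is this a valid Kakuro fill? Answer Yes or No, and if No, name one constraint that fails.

Yes

Across: 5+7=12; 1+7+8=16; 7+3+1=11. Down: 1+7=8; 5+7+3=15; 7+8+1=16. No digit repeats within any run.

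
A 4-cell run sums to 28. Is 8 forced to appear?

Every partition of 28 into 4 distinct digits includes 8: {4,7,8,9}, {5,6,8,9}.

Yes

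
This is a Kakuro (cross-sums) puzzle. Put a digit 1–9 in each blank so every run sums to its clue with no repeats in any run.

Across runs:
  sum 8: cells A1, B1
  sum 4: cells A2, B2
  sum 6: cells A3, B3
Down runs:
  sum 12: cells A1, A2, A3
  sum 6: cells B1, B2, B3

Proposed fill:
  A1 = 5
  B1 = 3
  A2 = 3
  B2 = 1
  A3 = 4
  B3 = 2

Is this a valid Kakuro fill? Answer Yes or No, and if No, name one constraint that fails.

Yes

Across: 5+3=8; 3+1=4; 4+2=6. Down: 5+3+4=12; 3+1+2=6. No digit repeats within any run.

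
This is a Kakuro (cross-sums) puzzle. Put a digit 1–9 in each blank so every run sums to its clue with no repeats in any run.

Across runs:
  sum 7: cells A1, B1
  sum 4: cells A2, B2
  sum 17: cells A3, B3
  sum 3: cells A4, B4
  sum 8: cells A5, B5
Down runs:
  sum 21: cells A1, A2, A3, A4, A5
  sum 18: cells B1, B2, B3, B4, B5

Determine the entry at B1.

4

4 in 2 cells must be {1,3}; 17 in 2 cells must be {8,9}; 3 in 2 cells must be {1,2}.
Only 8 fits B3 under both its across sum 17 and down sum 18.
A3 = 17 − 8 = 9 completes the 17 across.
Nothing is forced directly, so branch on A2, whose candidates are 1 or 3. If A2 = 3: that forces B2 = 1, B4 = 2, B5 = 3, B1 = 4, A4 = 1, after which A5 would have to be in {5} for the 8 across but in {2,6} for the 21 down — contradiction. So A2 = 1.
B2 = 4 − 1 = 3 completes the 4 across.
A4 = 2: the only remaining digit allowed by both the 3 across and the 21 down.
B4 = 3 − 2 = 1 completes the 3 across.
Given what's placed, B5 must be 2 to fit the 8 across and 18 down.
B1 = 18 − 14 = 4 completes the 18 down.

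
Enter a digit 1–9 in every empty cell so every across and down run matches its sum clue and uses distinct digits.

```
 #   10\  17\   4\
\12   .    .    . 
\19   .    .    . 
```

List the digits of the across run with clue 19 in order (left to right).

7 9 3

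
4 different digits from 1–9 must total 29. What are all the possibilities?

4 distinct digits from 1–9 sum between 10 and 30.
Only one set works: {5,7,8,9}.

{5,7,8,9}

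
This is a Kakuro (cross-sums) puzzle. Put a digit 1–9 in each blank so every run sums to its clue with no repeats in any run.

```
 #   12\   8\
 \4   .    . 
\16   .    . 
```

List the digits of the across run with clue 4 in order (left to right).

4 in 2 cells must be {1,3}; 16 in 2 cells must be {7,9}.
The 4 across and the 12 down share only 3, so R1C1 = 3.
R1C2 = 4 − 3 = 1 completes the 4 across.
R2C1 = 12 − 3 = 9 completes the 12 down.
R2C2 = 16 − 9 = 7 completes the 16 across.

3 1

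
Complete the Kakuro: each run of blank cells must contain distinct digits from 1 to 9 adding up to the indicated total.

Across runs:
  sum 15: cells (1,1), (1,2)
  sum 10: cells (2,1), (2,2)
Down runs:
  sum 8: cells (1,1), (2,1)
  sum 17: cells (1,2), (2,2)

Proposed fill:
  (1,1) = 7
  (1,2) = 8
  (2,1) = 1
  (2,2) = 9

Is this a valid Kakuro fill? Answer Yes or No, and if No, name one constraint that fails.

Across: 7+8=15; 1+9=10. Down: 7+1=8; 8+9=17. No digit repeats within any run.

Yes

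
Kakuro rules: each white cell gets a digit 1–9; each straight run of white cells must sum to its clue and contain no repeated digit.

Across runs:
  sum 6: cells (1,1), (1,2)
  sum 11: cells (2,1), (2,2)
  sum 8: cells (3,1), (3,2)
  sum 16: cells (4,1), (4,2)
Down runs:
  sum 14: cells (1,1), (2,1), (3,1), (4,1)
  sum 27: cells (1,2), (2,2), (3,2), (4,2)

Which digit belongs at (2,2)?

16 in 2 cells must be {7,9}.
Only 7 fits (4,1) under both its across sum 16 and down sum 14.
(4,2) = 16 − 7 = 9 completes the 16 across.
Nothing is forced directly, so branch on (2,1), whose candidates are 2 or 4. If (2,1) = 2: then (2,2) would have to be in {9} for the 11 across but in {3,4,5,6,7,8} for the 27 down — contradiction. So (2,1) = 4.
(2,2) = 11 − 4 = 7 completes the 11 across.

7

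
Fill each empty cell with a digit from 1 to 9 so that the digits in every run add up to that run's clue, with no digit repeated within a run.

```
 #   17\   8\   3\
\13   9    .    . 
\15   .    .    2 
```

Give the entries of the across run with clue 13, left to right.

9 3 1

17 in 2 cells must be {8,9}; 3 in 2 cells must be {1,2}.
R1C3 = 3 − 2 = 1 completes the 3 down.
R2C1 = 17 − 9 = 8 completes the 17 down.
R2C2 = 15 − 10 = 5 completes the 15 across.
R1C2 = 13 − 10 = 3 completes the 13 across.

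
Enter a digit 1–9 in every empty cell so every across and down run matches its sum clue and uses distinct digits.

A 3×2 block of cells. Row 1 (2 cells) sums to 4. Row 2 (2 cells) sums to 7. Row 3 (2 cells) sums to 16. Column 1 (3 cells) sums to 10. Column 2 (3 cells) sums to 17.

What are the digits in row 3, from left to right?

4 in 2 cells must be {1,3}; 16 in 2 cells must be {7,9}.
The 16 across and the 10 down share only 7, so (3,1) = 7.
(3,2) = 16 − 7 = 9 completes the 16 across.
Given what's placed, (1,1) must be 1 to fit the 4 across and 10 down.
(1,2) = 4 − 1 = 3 completes the 4 across.
(2,1) = 10 − 8 = 2 completes the 10 down.
(2,2) = 7 − 2 = 5 completes the 7 across.

7, 9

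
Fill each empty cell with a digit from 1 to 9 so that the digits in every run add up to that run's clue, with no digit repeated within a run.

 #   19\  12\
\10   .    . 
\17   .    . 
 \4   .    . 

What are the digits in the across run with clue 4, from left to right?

17 in 2 cells must be {8,9}; 4 in 2 cells must be {1,3}.
The 4 across and the 19 down share only 3, so R3C1 = 3.
R3C2 = 4 − 3 = 1 completes the 4 across.
Given what's placed, R2C1 must be 9 to fit the 17 across and 19 down.
R2C2 = 17 − 9 = 8 completes the 17 across.
R1C1 = 19 − 12 = 7 completes the 19 down.
R1C2 = 10 − 7 = 3 completes the 10 across.

3 1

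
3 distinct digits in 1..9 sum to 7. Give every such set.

{1,2,4}

3 distinct digits from 1–9 sum between 6 and 24.
Only one set works: {1,2,4}.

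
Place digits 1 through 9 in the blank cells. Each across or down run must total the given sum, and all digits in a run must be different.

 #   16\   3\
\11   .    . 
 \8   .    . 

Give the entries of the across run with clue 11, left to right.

9 2

16 in 2 cells must be {7,9}; 3 in 2 cells must be {1,2}.
The 11 across and the 3 down share only 2, so R1C2 = 2.
The 8 across and the 16 down share only 7, so R2C1 = 7.
R2C2 = 8 − 7 = 1 completes the 8 across.
R1C1 = 11 − 2 = 9 completes the 11 across.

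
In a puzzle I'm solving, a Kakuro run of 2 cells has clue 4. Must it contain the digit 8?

No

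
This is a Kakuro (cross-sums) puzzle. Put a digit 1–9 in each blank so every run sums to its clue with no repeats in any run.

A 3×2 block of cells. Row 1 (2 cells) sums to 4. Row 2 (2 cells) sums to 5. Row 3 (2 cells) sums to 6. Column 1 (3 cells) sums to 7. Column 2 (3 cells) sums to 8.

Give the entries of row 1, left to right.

4 in 2 cells must be {1,3}; 7 in 3 cells must be {1,2,4}.
The 4 across and the 7 down share only 1, so (1,1) = 1.
(1,2) = 4 − 1 = 3 completes the 4 across.
Nothing is forced directly, so branch on (2,1), whose candidates are 2 or 4. If (2,1) = 2: then (2,2) would have to be in {3} for the 5 across but in {1,4} for the 8 down — contradiction. So (2,1) = 4.
(2,2) = 5 − 4 = 1 completes the 5 across.
(3,1) = 7 − 5 = 2 completes the 7 down.
(3,2) = 6 − 2 = 4 completes the 6 across.

1 3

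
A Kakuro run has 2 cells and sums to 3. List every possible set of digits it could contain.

{1,2}

2 distinct digits from 1–9 sum between 3 and 17.
Only one set works: {1,2}.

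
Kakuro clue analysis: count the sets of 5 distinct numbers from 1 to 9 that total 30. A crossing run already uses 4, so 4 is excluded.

3

5 distinct digits from 1–9 sum between 15 and 35.
Dropping sets that contain 4.
Enumerating: {1,5,7,8,9}, {2,5,6,8,9}, {3,5,6,7,9}.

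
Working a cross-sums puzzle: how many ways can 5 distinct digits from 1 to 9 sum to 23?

5 distinct digits from 1–9 sum between 15 and 35.

11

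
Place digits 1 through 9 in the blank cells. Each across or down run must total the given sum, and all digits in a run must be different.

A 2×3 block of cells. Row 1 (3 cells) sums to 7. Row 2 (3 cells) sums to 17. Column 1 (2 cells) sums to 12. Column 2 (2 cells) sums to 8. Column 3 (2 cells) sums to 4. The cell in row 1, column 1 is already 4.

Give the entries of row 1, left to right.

7 in 3 cells must be {1,2,4}; 4 in 2 cells must be {1,3}.
(1,3) = 1: the only remaining digit allowed by both the 7 across and the 4 down.
(2,1) = 12 − 4 = 8 completes the 12 down.
(2,3) = 4 − 1 = 3 completes the 4 down.
(1,2) = 7 − 5 = 2 completes the 7 across.
(2,2) = 17 − 11 = 6 completes the 17 across.

4, 2, 1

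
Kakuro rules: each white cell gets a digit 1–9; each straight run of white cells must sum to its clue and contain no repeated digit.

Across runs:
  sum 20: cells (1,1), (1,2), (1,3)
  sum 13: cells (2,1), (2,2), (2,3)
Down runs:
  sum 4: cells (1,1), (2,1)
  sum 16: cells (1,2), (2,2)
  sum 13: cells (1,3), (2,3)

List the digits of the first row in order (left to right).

4 in 2 cells must be {1,3}; 16 in 2 cells must be {7,9}.
The 20 across and the 4 down share only 3, so (1,1) = 3.
Given what's placed, (1,2) must be 9 to fit the 20 across and 16 down.
(1,3) = 20 − 12 = 8 completes the 20 across.
(2,1) = 4 − 3 = 1 completes the 4 down.
(2,2) = 16 − 9 = 7 completes the 16 down.
(2,3) = 13 − 8 = 5 completes the 13 across.

3 9 8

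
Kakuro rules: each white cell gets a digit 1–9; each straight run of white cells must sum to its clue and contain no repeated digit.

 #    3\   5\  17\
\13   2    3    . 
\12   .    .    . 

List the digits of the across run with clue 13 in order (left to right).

3 in 2 cells must be {1,2}; 17 in 2 cells must be {8,9}.
R1C3 = 13 − 5 = 8 completes the 13 across.
R2C1 = 3 − 2 = 1 completes the 3 down.
R2C2 = 5 − 3 = 2 completes the 5 down.
R2C3 = 12 − 3 = 9 completes the 12 across.

2 3 8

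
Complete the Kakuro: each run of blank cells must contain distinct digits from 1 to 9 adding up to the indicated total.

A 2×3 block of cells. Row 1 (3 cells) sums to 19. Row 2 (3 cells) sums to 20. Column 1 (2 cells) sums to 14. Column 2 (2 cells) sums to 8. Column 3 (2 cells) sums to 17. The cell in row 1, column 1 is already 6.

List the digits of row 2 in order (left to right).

17 in 2 cells must be {8,9}.
(1,2) = 5: the only remaining digit allowed by both the 19 across and the 8 down.
(1,3) = 19 − 11 = 8 completes the 19 across.
(2,1) = 14 − 6 = 8 completes the 14 down.
(2,2) = 8 − 5 = 3 completes the 8 down.
(2,3) = 20 − 11 = 9 completes the 20 across.

8 3 9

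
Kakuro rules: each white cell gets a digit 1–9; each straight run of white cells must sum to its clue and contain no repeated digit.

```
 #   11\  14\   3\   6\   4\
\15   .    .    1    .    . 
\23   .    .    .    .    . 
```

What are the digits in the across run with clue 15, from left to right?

15 in 5 cells must be {1,2,3,4,5}; 3 in 2 cells must be {1,2}; 4 in 2 cells must be {1,3}.
Given what's placed, R1C2 must be 5 to fit the 15 across and 14 down.
Given what's placed, R1C5 must be 3 to fit the 15 across and 4 down.
R2C2 = 14 − 5 = 9 completes the 14 down.
R2C3 = 3 − 1 = 2 completes the 3 down.
R2C5 = 4 − 3 = 1 completes the 4 down.
Nothing is forced directly, so branch on R2C4, whose candidates are 4 or 5. If R2C4 = 5: then R1C4 would have to be in {2,4} for the 15 across but in {1} for the 6 down — contradiction. So R2C4 = 4.
R1C4 = 6 − 4 = 2 completes the 6 down.
R2C1 = 23 − 16 = 7 completes the 23 across.
R1C1 = 15 − 11 = 4 completes the 15 across.

4 5 1 2 3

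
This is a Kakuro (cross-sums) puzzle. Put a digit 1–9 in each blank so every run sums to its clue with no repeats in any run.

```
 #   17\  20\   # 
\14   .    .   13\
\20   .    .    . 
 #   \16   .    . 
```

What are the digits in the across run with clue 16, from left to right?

9 7

16 in 2 cells must be {7,9}; 17 in 2 cells must be {8,9}.
Nothing is forced directly, so branch on R3C2, whose candidates are 7 or 9. If R3C2 = 7: that forces R3C3 = 9, R2C3 = 4, R2C1 = 9, after which R2C2 would have to be in {7} for the 20 across but in {4,5,8,9} for the 20 down — contradiction. So R3C2 = 9.
R3C3 = 16 − 9 = 7 completes the 16 across.
R2C3 = 13 − 7 = 6 completes the 13 down.
R2C1 = 9: the only remaining digit allowed by both the 20 across and the 17 down.
R2C2 = 20 − 15 = 5 completes the 20 across.
R1C1 = 17 − 9 = 8 completes the 17 down.
R1C2 = 14 − 8 = 6 completes the 14 across.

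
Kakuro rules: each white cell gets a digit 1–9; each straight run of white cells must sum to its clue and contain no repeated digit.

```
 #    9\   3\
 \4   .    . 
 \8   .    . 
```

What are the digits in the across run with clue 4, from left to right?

4 in 2 cells must be {1,3}; 3 in 2 cells must be {1,2}.
The 4 across and the 3 down share only 1, so R1C2 = 1.
R2C2 = 3 − 1 = 2 completes the 3 down.
R1C1 = 4 − 1 = 3 completes the 4 across.
R2C1 = 8 − 2 = 6 completes the 8 across.

3 1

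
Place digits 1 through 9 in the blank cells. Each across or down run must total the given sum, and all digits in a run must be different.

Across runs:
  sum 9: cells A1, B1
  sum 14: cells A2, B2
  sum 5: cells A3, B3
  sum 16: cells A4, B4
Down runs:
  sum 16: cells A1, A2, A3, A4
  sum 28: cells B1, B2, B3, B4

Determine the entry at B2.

8

16 in 2 cells must be {7,9}.
Only 4 fits B3 under both its across sum 5 and down sum 28.
A3 = 5 − 4 = 1 completes the 5 across.
Nothing is forced directly, so branch on B1, whose candidates are 7 or 8. If B1 = 8: then A1 would have to be in {1} for the 9 across but in {2,3,4,5,6,7,8,9} for the 16 down — contradiction. So B1 = 7.
A1 = 9 − 7 = 2 completes the 9 across.
B4 = 9: the only remaining digit allowed by both the 16 across and the 28 down.
B2 = 28 − 20 = 8 completes the 28 down.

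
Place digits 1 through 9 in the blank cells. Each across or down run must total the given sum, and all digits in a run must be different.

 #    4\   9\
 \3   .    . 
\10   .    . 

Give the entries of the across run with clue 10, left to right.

3, 7

3 in 2 cells must be {1,2}; 4 in 2 cells must be {1,3}.
The 3 across and the 4 down share only 1, so R1C1 = 1.
R1C2 = 3 − 1 = 2 completes the 3 across.
R2C1 = 4 − 1 = 3 completes the 4 down.
R2C2 = 10 − 3 = 7 completes the 10 across.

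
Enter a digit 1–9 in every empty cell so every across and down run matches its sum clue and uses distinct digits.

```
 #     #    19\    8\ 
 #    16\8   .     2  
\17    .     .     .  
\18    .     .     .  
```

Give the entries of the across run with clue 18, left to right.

9 4 5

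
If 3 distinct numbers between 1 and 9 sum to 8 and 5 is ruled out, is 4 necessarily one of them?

Yes

The only way to make 8 from 3 distinct digits under that restriction is {1,3,4}, which contains 4.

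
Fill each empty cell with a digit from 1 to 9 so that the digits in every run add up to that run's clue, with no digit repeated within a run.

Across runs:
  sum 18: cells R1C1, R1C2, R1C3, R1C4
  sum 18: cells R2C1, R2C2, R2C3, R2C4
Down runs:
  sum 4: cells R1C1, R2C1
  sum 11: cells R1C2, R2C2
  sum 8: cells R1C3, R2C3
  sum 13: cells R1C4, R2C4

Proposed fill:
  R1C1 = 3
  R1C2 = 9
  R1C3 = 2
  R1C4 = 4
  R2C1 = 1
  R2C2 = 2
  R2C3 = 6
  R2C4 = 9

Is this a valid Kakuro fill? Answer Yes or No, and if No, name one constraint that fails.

Across: 3+9+2+4=18; 1+2+6+9=18. Down: 3+1=4; 9+2=11; 2+6=8; 4+9=13. No digit repeats within any run.

Yes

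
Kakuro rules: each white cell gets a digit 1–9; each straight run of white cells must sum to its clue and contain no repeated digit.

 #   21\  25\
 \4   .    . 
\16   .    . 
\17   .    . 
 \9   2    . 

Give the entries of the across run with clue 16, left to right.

4 in 2 cells must be {1,3}; 16 in 2 cells must be {7,9}; 17 in 2 cells must be {8,9}.
Given what's placed, R1C1 must be 3 to fit the 4 across and 21 down.
R1C2 = 4 − 3 = 1 completes the 4 across.
R3C1 = 9: the only remaining digit allowed by both the 17 across and the 21 down.
R3C2 = 17 − 9 = 8 completes the 17 across.
R4C2 = 9 − 2 = 7 completes the 9 across.
R2C1 = 21 − 14 = 7 completes the 21 down.
R2C2 = 16 − 7 = 9 completes the 16 across.

7 9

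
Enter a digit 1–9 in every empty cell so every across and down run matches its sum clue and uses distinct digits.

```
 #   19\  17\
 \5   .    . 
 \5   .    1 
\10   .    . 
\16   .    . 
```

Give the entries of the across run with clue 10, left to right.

16 in 2 cells must be {7,9}.
R2C1 = 5 − 1 = 4 completes the 5 across.
Nothing is forced directly, so branch on R4C1, whose candidates are 7 or 9. If R4C1 = 9: that forces R1C1 = 1, R1C2 = 4, after which R3C1 would have to be in {1,2,3,4,6,7,8,9} for the 10 across but in {5} for the 19 down — contradiction. So R4C1 = 7.
R4C2 = 16 − 7 = 9 completes the 16 across.
No cell is forced outright now. R1C1 can only be 2 or 3 (the digits allowed by both its 5 across and its 19 down). If R1C1 = 3: that forces R1C2 = 2, after which R3C1 would have to be in {1,2,3,4,6,7,8,9} for the 10 across but in {5} for the 19 down — contradiction. So R1C1 = 2.
R1C2 = 5 − 2 = 3 completes the 5 across.
R3C1 = 19 − 13 = 6 completes the 19 down.
R3C2 = 10 − 6 = 4 completes the 10 across.

6 4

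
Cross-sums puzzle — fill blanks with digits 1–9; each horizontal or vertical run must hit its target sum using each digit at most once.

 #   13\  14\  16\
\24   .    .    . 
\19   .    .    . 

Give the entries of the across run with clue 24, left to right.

24 in 3 cells must be {7,8,9}; 16 in 2 cells must be {7,9}.
Nothing is forced directly, so branch on R1C2, whose candidates are 8 or 9. If R1C2 = 9: that forces R1C3 = 7, R2C2 = 5, after which R2C3 would have to be in {6,8} for the 19 across but in {9} for the 16 down — contradiction. So R1C2 = 8.
R2C2 = 14 − 8 = 6 completes the 14 down.
Given what's placed, R2C3 must be 9 to fit the 19 across and 16 down.
R1C3 = 16 − 9 = 7 completes the 16 down.
R2C1 = 19 − 15 = 4 completes the 19 across.
R1C1 = 24 − 15 = 9 completes the 24 across.

9 8 7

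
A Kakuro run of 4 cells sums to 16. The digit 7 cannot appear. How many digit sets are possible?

4 distinct digits from 1–9 sum between 10 and 30.
Dropping sets that contain 7.
Enumerating: {1,2,4,9}, {1,2,5,8}, {1,3,4,8}, {1,4,5,6}, {2,3,5,6}.

5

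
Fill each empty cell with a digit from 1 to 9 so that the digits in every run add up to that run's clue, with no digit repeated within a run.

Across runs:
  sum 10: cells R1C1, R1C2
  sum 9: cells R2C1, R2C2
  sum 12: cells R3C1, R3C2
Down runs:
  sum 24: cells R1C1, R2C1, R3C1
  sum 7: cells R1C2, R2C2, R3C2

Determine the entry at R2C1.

7

24 in 3 cells must be {7,8,9}; 7 in 3 cells must be {1,2,4}.
The 12 across and the 7 down share only 4, so R3C2 = 4.
R3C1 = 12 − 4 = 8 completes the 12 across.
Given what's placed, R2C1 must be 7 to fit the 9 across and 24 down.
R2C2 = 9 − 7 = 2 completes the 9 across.
R1C1 = 24 − 15 = 9 completes the 24 down.
R1C2 = 10 − 9 = 1 completes the 10 across.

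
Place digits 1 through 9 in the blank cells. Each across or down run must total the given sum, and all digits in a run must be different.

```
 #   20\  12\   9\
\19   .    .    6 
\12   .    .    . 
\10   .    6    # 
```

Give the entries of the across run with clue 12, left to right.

R2C3 = 9 − 6 = 3 completes the 9 down.
R3C1 = 10 − 6 = 4 completes the 10 across.
R1C1 = 9: the only remaining digit allowed by both the 19 across and the 20 down.
R1C2 = 19 − 15 = 4 completes the 19 across.
R2C1 = 20 − 13 = 7 completes the 20 down.
R2C2 = 12 − 10 = 2 completes the 12 across.

7 2 3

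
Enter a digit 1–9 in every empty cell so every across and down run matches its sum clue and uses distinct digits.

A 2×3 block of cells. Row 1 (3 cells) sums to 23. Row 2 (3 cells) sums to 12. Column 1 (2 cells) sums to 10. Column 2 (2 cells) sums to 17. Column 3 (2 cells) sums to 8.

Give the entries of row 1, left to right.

23 in 3 cells must be {6,8,9}; 17 in 2 cells must be {8,9}.
The 23 across and the 8 down share only 6, so (1,3) = 6.
(2,3) = 8 − 6 = 2 completes the 8 down.
Given what's placed, (2,2) must be 9 to fit the 12 across and 17 down.
(1,2) = 17 − 9 = 8 completes the 17 down.
(2,1) = 12 − 11 = 1 completes the 12 across.
(1,1) = 23 − 14 = 9 completes the 23 across.

9 8 6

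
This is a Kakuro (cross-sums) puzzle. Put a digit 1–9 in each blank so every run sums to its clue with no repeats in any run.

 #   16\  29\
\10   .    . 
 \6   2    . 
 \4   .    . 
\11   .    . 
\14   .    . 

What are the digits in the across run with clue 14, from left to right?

6 8

4 in 2 cells must be {1,3}; 16 in 5 cells must be {1,2,3,4,6}.
R2C2 = 6 − 2 = 4 completes the 6 across.
R5C1 = 6: the only remaining digit allowed by both the 14 across and the 16 down.
R5C2 = 14 − 6 = 8 completes the 14 across.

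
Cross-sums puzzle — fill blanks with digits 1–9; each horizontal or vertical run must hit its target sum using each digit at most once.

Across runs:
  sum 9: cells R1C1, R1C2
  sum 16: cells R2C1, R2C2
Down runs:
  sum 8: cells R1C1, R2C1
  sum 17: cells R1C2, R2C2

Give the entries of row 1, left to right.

16 in 2 cells must be {7,9}; 17 in 2 cells must be {8,9}.
The 9 across and the 17 down share only 8, so R1C2 = 8.
The 16 across and the 8 down share only 7, so R2C1 = 7.
R2C2 = 16 − 7 = 9 completes the 16 across.
R1C1 = 9 − 8 = 1 completes the 9 across.

1 8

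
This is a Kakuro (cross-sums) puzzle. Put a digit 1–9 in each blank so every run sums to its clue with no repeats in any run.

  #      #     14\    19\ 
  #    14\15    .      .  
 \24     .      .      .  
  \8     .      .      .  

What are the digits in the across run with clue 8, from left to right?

5 1 2

24 in 3 cells must be {7,8,9}.
Only 5 fits R3C1 under both its across sum 8 and down sum 14.
Given what's placed, R3C3 must be 2 to fit the 8 across and 19 down.
R2C1 = 14 − 5 = 9 completes the 14 down.
R2C3 = 8: the only remaining digit allowed by both the 24 across and the 19 down.
R3C2 = 8 − 7 = 1 completes the 8 across.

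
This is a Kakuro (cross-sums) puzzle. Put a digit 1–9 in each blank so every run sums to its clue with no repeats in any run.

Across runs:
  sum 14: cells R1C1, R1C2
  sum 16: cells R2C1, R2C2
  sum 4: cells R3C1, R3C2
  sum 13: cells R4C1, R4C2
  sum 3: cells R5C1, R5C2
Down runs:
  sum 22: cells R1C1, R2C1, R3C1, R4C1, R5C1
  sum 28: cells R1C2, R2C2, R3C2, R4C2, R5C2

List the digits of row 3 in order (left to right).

16 in 2 cells must be {7,9}; 4 in 2 cells must be {1,3}; 3 in 2 cells must be {1,2}.
Nothing is forced directly, so branch on R3C1, whose candidates are 1 or 3. If R3C1 = 3: that forces R3C2 = 1, after which R5C2 would have to be in {1,2} for the 3 across but in {3,4,5,6,7,8,9} for the 28 down — contradiction. So R3C1 = 1.
R3C2 = 4 − 1 = 3 completes the 4 across.

1, 3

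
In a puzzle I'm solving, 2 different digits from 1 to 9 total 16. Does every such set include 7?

Yes

The only way to make 16 from 2 distinct digits is {7,9}, which contains 7.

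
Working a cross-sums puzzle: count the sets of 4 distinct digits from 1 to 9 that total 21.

11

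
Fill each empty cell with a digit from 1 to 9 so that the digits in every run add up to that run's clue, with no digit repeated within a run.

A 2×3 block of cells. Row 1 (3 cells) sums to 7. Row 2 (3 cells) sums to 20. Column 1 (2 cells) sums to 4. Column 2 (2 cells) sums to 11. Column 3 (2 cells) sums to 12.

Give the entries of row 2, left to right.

7 in 3 cells must be {1,2,4}; 4 in 2 cells must be {1,3}.
The 7 across and the 4 down share only 1, so (1,1) = 1.
Given what's placed, (1,3) must be 4 to fit the 7 across and 12 down.
(2,1) = 4 − 1 = 3 completes the 4 down.
(2,3) = 12 − 4 = 8 completes the 12 down.
(1,2) = 7 − 5 = 2 completes the 7 across.
(2,2) = 20 − 11 = 9 completes the 20 across.

3, 9, 8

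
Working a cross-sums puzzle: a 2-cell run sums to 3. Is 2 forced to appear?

Yes

The only way to make 3 from 2 distinct digits is {1,2}, which contains 2.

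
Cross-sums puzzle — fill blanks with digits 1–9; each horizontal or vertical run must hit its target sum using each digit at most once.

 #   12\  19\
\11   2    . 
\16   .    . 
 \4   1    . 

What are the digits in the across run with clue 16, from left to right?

9, 7

16 in 2 cells must be {7,9}; 4 in 2 cells must be {1,3}.
R1C2 = 11 − 2 = 9 completes the 11 across.
R2C1 = 12 − 3 = 9 completes the 12 down.
R2C2 = 16 − 9 = 7 completes the 16 across.
R3C2 = 4 − 1 = 3 completes the 4 across.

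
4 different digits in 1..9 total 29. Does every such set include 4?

No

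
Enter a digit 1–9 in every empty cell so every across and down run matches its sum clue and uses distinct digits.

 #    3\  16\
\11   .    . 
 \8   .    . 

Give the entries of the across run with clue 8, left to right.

3 in 2 cells must be {1,2}; 16 in 2 cells must be {7,9}.
The 11 across and the 3 down share only 2, so R1C1 = 2.
R1C2 = 11 − 2 = 9 completes the 11 across.
R2C1 = 3 − 2 = 1 completes the 3 down.
R2C2 = 8 − 1 = 7 completes the 8 across.

1 7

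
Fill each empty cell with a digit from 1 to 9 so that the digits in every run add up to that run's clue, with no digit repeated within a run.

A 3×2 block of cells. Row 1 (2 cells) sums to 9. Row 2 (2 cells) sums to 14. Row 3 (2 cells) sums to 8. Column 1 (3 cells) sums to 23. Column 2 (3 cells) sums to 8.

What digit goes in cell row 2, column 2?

23 in 3 cells must be {6,8,9}.
The 14 across and the 8 down share only 5, so (2,2) = 5.
The 8 across and the 23 down share only 6, so (3,1) = 6.
(3,2) = 8 − 6 = 2 completes the 8 across.
(1,1) = 8: the only remaining digit allowed by both the 9 across and the 23 down.
(1,2) = 9 − 8 = 1 completes the 9 across.
(2,1) = 14 − 5 = 9 completes the 14 across.

5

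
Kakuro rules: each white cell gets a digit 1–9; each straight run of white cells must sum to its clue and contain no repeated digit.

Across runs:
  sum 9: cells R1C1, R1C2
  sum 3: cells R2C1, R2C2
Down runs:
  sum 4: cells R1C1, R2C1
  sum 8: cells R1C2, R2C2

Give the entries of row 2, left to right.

1 2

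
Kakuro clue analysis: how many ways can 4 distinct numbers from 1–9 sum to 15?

6

4 distinct digits from 1–9 sum between 10 and 30.
Enumerating: {1,2,3,9}, {1,2,4,8}, {1,2,5,7}, {1,3,4,7}, {1,3,5,6}, {2,3,4,6}.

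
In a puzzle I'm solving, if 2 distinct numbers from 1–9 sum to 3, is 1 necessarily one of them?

The only way to make 3 from 2 distinct digits is {1,2}, which contains 1.

Yes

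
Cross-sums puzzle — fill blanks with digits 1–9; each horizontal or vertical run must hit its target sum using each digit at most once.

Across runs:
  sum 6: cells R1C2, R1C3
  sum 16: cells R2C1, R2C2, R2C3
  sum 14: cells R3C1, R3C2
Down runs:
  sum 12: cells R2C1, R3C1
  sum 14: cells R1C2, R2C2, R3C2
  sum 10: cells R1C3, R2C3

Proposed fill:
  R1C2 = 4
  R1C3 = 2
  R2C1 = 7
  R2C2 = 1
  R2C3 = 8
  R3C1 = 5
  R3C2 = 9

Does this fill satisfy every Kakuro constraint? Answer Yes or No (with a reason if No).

Across: 4+2=6; 7+1+8=16; 5+9=14. Down: 7+5=12; 4+1+9=14; 2+8=10. No digit repeats within any run.

Yes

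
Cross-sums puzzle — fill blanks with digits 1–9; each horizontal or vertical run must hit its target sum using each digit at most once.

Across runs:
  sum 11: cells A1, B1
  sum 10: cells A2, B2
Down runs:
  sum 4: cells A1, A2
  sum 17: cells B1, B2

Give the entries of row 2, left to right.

1 9

4 in 2 cells must be {1,3}; 17 in 2 cells must be {8,9}.
The 11 across and the 4 down share only 3, so A1 = 3.
B1 = 11 − 3 = 8 completes the 11 across.
A2 = 4 − 3 = 1 completes the 4 down.
B2 = 10 − 1 = 9 completes the 10 across.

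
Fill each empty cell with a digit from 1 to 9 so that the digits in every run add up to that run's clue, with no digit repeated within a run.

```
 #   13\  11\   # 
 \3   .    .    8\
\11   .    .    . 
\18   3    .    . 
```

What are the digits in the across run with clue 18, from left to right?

3 8 7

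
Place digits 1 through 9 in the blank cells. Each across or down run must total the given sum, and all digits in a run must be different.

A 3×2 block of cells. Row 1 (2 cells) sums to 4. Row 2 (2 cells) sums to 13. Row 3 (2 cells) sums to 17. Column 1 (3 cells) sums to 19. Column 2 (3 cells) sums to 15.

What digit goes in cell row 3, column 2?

8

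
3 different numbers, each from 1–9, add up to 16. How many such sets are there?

3 distinct digits from 1–9 sum between 6 and 24.

8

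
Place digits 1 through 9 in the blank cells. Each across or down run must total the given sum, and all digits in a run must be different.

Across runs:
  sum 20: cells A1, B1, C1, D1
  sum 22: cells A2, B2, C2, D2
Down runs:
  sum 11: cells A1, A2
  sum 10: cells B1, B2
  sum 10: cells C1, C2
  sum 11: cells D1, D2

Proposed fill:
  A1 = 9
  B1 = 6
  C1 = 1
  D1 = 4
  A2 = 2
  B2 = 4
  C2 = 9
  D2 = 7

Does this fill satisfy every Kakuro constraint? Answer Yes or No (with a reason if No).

Yes

Across: 9+6+1+4=20; 2+4+9+7=22. Down: 9+2=11; 6+4=10; 1+9=10; 4+7=11. No digit repeats within any run.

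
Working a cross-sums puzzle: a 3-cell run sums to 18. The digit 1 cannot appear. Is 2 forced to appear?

Counterexample: {3,6,9} sums to 18 under that restriction without using 2.

No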